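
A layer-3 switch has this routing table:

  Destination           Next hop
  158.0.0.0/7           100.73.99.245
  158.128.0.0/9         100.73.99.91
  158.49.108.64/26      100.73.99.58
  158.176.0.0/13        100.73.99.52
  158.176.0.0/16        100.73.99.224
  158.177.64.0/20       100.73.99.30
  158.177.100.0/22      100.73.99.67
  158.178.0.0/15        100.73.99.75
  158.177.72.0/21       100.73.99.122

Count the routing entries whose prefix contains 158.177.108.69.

Prefixes containing 158.177.108.69:
  158.0.0.0/7 (158.0.0.0 - 159.255.255.255)
  158.128.0.0/9 (158.128.0.0 - 158.255.255.255)
  158.176.0.0/13 (158.176.0.0 - 158.183.255.255)
Total matching entries: 3.

3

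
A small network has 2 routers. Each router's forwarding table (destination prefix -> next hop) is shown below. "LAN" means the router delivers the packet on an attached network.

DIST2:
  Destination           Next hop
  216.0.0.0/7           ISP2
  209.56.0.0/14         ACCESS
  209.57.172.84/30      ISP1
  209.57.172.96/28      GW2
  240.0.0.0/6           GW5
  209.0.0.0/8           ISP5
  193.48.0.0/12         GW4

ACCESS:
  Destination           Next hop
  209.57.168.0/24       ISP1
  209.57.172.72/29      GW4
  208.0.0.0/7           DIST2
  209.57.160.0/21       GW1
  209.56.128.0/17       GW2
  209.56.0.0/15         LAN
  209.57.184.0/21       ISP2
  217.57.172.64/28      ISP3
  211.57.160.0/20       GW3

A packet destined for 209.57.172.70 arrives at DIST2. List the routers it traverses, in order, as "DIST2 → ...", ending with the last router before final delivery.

DIST2 → ACCESS

At DIST2: longest match for 209.57.172.70 is 209.56.0.0/14 -> ACCESS
At ACCESS: longest match for 209.57.172.70 is 209.56.0.0/15 -> LAN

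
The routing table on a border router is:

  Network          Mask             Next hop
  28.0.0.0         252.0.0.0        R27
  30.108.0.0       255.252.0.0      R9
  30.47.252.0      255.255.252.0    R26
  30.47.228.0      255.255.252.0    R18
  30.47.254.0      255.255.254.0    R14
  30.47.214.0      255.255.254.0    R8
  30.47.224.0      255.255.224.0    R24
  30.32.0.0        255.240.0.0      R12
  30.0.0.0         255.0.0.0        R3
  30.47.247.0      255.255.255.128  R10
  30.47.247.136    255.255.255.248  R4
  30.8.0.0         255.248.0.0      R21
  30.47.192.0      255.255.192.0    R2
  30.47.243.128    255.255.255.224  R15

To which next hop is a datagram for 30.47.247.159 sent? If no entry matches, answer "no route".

R24

Routes whose prefix contains 30.47.247.159:
  28.0.0.0/6 (28.0.0.0 - 31.255.255.255) -> R27
  30.0.0.0/8 (30.0.0.0 - 30.255.255.255) -> R3
  30.32.0.0/12 (30.32.0.0 - 30.47.255.255) -> R12
  30.47.192.0/18 (30.47.192.0 - 30.47.255.255) -> R2
  30.47.224.0/19 (30.47.224.0 - 30.47.255.255) -> R24
More-specific entries that do NOT match:
  30.47.247.136/29 (30.47.247.136 - 30.47.247.143) does not contain 30.47.247.159
  30.47.243.128/27 (30.47.243.128 - 30.47.243.159) does not contain 30.47.247.159
  30.47.247.0/25 (30.47.247.0 - 30.47.247.127) does not contain 30.47.247.159
  30.47.254.0/23 (30.47.254.0 - 30.47.255.255) does not contain 30.47.247.159
  30.47.214.0/23 (30.47.214.0 - 30.47.215.255) does not contain 30.47.247.159
  30.47.252.0/22 (30.47.252.0 - 30.47.255.255) does not contain 30.47.247.159
  30.47.228.0/22 (30.47.228.0 - 30.47.231.255) does not contain 30.47.247.159
Longest matching prefix is /19 -> next hop R24.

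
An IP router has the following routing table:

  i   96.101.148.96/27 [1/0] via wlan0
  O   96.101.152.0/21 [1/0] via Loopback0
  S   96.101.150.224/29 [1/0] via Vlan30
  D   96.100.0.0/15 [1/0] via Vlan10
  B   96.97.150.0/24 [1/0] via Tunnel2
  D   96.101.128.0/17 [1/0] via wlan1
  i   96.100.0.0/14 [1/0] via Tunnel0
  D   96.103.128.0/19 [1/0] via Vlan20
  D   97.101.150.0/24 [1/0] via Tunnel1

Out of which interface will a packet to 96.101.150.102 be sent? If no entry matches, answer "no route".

wlan1

Routes whose prefix contains 96.101.150.102:
  96.100.0.0/14 (96.100.0.0 - 96.103.255.255) -> Tunnel0
  96.100.0.0/15 (96.100.0.0 - 96.101.255.255) -> Vlan10
  96.101.128.0/17 (96.101.128.0 - 96.101.255.255) -> wlan1
More-specific entries that do NOT match:
  96.101.150.224/29 (96.101.150.224 - 96.101.150.231) does not contain 96.101.150.102
  96.101.148.96/27 (96.101.148.96 - 96.101.148.127) does not contain 96.101.150.102
  96.97.150.0/24 (96.97.150.0 - 96.97.150.255) does not contain 96.101.150.102
  97.101.150.0/24 (97.101.150.0 - 97.101.150.255) does not contain 96.101.150.102
  96.101.152.0/21 (96.101.152.0 - 96.101.159.255) does not contain 96.101.150.102
  96.103.128.0/19 (96.103.128.0 - 96.103.159.255) does not contain 96.101.150.102
Longest matching prefix is /17 -> interface wlan1.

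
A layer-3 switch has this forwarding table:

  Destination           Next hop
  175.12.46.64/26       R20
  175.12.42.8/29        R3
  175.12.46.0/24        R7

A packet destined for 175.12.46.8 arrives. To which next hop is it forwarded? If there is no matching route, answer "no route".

R7

Routes whose prefix contains 175.12.46.8:
  175.12.46.0/24 (175.12.46.0 - 175.12.46.255) -> R7
More-specific entries that do NOT match:
  175.12.42.8/29 (175.12.42.8 - 175.12.42.15) does not contain 175.12.46.8
  175.12.46.64/26 (175.12.46.64 - 175.12.46.127) does not contain 175.12.46.8
Longest matching prefix is /24 -> next hop R7.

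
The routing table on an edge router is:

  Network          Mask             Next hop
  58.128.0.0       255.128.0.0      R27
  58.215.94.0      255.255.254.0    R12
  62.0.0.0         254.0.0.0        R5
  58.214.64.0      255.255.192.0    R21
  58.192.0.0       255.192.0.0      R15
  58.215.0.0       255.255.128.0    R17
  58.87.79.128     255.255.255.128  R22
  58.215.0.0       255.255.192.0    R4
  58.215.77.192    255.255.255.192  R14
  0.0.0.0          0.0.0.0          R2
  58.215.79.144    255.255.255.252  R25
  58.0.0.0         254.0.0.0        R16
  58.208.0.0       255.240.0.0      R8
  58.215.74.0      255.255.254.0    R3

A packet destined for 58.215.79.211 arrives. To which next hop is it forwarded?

R17

Routes whose prefix contains 58.215.79.211:
  0.0.0.0/0 (default, matches everything) -> R2
  58.0.0.0/7 (58.0.0.0 - 59.255.255.255) -> R16
  58.128.0.0/9 (58.128.0.0 - 58.255.255.255) -> R27
  58.192.0.0/10 (58.192.0.0 - 58.255.255.255) -> R15
  58.208.0.0/12 (58.208.0.0 - 58.223.255.255) -> R8
  58.215.0.0/17 (58.215.0.0 - 58.215.127.255) -> R17
More-specific entries that do NOT match:
  58.215.79.144/30 (58.215.79.144 - 58.215.79.147) does not contain 58.215.79.211
  58.215.77.192/26 (58.215.77.192 - 58.215.77.255) does not contain 58.215.79.211
  58.87.79.128/25 (58.87.79.128 - 58.87.79.255) does not contain 58.215.79.211
  58.215.94.0/23 (58.215.94.0 - 58.215.95.255) does not contain 58.215.79.211
  58.215.74.0/23 (58.215.74.0 - 58.215.75.255) does not contain 58.215.79.211
  58.214.64.0/18 (58.214.64.0 - 58.214.127.255) does not contain 58.215.79.211
  58.215.0.0/18 (58.215.0.0 - 58.215.63.255) does not contain 58.215.79.211
Longest matching prefix is /17 -> next hop R17.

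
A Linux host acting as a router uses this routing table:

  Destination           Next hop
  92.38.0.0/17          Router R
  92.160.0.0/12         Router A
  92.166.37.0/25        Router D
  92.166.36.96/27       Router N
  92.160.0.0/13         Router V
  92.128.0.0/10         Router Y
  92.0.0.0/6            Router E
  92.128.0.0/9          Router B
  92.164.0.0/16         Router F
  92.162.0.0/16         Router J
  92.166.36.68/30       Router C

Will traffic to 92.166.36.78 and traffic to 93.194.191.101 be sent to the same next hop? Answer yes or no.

92.166.36.78: longest match 92.160.0.0/13 -> Router V
93.194.191.101: longest match 92.0.0.0/6 -> Router E

no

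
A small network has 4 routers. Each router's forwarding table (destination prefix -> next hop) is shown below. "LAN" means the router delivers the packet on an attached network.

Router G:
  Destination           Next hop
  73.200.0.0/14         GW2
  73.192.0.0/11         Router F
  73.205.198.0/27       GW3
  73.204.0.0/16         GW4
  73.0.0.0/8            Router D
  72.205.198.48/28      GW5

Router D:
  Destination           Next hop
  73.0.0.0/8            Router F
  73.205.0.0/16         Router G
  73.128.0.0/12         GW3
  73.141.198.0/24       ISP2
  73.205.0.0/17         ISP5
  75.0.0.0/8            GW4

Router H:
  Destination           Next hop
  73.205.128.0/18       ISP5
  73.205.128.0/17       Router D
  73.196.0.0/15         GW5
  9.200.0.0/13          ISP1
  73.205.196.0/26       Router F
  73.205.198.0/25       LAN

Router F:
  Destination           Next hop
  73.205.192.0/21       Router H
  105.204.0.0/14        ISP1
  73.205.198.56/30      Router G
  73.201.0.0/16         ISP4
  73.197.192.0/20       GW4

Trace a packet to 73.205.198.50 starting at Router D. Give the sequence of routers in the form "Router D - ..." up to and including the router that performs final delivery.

At Router D: longest match for 73.205.198.50 is 73.205.0.0/16 -> Router G
At Router G: longest match for 73.205.198.50 is 73.192.0.0/11 -> Router F
At Router F: longest match for 73.205.198.50 is 73.205.192.0/21 -> Router H
At Router H: longest match for 73.205.198.50 is 73.205.198.0/25 -> LAN

Router D - Router G - Router F - Router H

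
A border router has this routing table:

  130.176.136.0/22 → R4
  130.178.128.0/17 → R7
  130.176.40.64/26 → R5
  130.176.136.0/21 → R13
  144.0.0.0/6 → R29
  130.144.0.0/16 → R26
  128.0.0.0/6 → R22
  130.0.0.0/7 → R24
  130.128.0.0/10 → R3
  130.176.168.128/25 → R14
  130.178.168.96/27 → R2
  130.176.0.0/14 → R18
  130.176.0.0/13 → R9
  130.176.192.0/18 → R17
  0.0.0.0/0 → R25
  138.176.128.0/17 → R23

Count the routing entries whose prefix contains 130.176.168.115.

Prefixes containing 130.176.168.115:
  0.0.0.0/0 (default, matches everything)
  128.0.0.0/6 (128.0.0.0 - 131.255.255.255)
  130.0.0.0/7 (130.0.0.0 - 131.255.255.255)
  130.128.0.0/10 (130.128.0.0 - 130.191.255.255)
  130.176.0.0/13 (130.176.0.0 - 130.183.255.255)
  130.176.0.0/14 (130.176.0.0 - 130.179.255.255)
Total matching entries: 6.

6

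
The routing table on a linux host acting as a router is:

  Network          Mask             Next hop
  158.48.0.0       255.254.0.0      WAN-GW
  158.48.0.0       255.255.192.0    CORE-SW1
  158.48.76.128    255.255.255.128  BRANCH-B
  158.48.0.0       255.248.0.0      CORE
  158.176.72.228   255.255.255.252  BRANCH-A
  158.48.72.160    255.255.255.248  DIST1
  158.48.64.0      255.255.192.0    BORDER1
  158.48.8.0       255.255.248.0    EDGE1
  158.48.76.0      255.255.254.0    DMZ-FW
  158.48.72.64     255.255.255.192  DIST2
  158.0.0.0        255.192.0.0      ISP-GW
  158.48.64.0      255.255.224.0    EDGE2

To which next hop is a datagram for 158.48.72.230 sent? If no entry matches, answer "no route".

EDGE2

Routes whose prefix contains 158.48.72.230:
  158.0.0.0/10 (158.0.0.0 - 158.63.255.255) -> ISP-GW
  158.48.0.0/13 (158.48.0.0 - 158.55.255.255) -> CORE
  158.48.0.0/15 (158.48.0.0 - 158.49.255.255) -> WAN-GW
  158.48.64.0/18 (158.48.64.0 - 158.48.127.255) -> BORDER1
  158.48.64.0/19 (158.48.64.0 - 158.48.95.255) -> EDGE2
More-specific entries that do NOT match:
  158.176.72.228/30 (158.176.72.228 - 158.176.72.231) does not contain 158.48.72.230
  158.48.72.160/29 (158.48.72.160 - 158.48.72.167) does not contain 158.48.72.230
  158.48.72.64/26 (158.48.72.64 - 158.48.72.127) does not contain 158.48.72.230
  158.48.76.128/25 (158.48.76.128 - 158.48.76.255) does not contain 158.48.72.230
  158.48.76.0/23 (158.48.76.0 - 158.48.77.255) does not contain 158.48.72.230
  158.48.8.0/21 (158.48.8.0 - 158.48.15.255) does not contain 158.48.72.230
Longest matching prefix is /19 -> next hop EDGE2.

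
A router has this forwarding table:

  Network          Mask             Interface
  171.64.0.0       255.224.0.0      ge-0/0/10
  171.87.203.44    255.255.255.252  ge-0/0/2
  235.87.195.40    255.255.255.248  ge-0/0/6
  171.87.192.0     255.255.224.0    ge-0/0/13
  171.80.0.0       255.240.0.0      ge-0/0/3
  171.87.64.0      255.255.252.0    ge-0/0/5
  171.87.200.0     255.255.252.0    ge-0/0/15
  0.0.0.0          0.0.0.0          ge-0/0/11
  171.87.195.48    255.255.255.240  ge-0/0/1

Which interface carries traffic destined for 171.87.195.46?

Routes whose prefix contains 171.87.195.46:
  0.0.0.0/0 (default, matches everything) -> ge-0/0/11
  171.64.0.0/11 (171.64.0.0 - 171.95.255.255) -> ge-0/0/10
  171.80.0.0/12 (171.80.0.0 - 171.95.255.255) -> ge-0/0/3
  171.87.192.0/19 (171.87.192.0 - 171.87.223.255) -> ge-0/0/13
More-specific entries that do NOT match:
  171.87.203.44/30 (171.87.203.44 - 171.87.203.47) does not contain 171.87.195.46
  235.87.195.40/29 (235.87.195.40 - 235.87.195.47) does not contain 171.87.195.46
  171.87.195.48/28 (171.87.195.48 - 171.87.195.63) does not contain 171.87.195.46
  171.87.64.0/22 (171.87.64.0 - 171.87.67.255) does not contain 171.87.195.46
  171.87.200.0/22 (171.87.200.0 - 171.87.203.255) does not contain 171.87.195.46
Longest matching prefix is /19 -> interface ge-0/0/13.

ge-0/0/13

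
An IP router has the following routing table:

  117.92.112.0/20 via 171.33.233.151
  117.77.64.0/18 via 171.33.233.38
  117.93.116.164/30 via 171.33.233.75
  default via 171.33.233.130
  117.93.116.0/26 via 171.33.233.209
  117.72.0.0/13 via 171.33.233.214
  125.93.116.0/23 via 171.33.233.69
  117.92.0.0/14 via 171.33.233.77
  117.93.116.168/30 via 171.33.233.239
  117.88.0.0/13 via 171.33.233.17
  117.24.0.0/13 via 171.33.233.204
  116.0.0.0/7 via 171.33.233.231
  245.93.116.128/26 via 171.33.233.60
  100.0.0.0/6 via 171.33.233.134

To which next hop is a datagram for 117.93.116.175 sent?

Routes whose prefix contains 117.93.116.175:
  0.0.0.0/0 (default, matches everything) -> 171.33.233.130
  116.0.0.0/7 (116.0.0.0 - 117.255.255.255) -> 171.33.233.231
  117.88.0.0/13 (117.88.0.0 - 117.95.255.255) -> 171.33.233.17
  117.92.0.0/14 (117.92.0.0 - 117.95.255.255) -> 171.33.233.77
More-specific entries that do NOT match:
  117.93.116.164/30 (117.93.116.164 - 117.93.116.167) does not contain 117.93.116.175
  117.93.116.168/30 (117.93.116.168 - 117.93.116.171) does not contain 117.93.116.175
  117.93.116.0/26 (117.93.116.0 - 117.93.116.63) does not contain 117.93.116.175
  245.93.116.128/26 (245.93.116.128 - 245.93.116.191) does not contain 117.93.116.175
  125.93.116.0/23 (125.93.116.0 - 125.93.117.255) does not contain 117.93.116.175
  117.92.112.0/20 (117.92.112.0 - 117.92.127.255) does not contain 117.93.116.175
  117.77.64.0/18 (117.77.64.0 - 117.77.127.255) does not contain 117.93.116.175
Longest matching prefix is /14 -> next hop 171.33.233.77.

171.33.233.77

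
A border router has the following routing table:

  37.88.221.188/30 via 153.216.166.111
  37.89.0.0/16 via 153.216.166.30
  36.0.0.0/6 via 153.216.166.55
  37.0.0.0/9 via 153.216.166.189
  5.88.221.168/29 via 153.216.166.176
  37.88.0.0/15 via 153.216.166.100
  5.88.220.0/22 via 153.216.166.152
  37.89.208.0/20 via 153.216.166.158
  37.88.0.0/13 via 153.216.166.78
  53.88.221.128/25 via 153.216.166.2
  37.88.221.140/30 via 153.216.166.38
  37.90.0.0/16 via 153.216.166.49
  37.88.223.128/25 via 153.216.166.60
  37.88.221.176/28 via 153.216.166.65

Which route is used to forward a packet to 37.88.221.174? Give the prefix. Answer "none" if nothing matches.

37.88.0.0/15

Entries matching 37.88.221.174:
  36.0.0.0/6 (36.0.0.0 - 39.255.255.255)
  37.0.0.0/9 (37.0.0.0 - 37.127.255.255)
  37.88.0.0/13 (37.88.0.0 - 37.95.255.255)
  37.88.0.0/15 (37.88.0.0 - 37.89.255.255)
Most specific is 37.88.0.0/15.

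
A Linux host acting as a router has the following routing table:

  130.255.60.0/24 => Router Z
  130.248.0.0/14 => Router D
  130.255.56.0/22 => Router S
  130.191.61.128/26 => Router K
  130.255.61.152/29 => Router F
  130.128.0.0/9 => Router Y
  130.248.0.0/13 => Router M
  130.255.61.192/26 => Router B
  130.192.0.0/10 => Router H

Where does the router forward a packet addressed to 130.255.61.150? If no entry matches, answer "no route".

Routes whose prefix contains 130.255.61.150:
  130.128.0.0/9 (130.128.0.0 - 130.255.255.255) -> Router Y
  130.192.0.0/10 (130.192.0.0 - 130.255.255.255) -> Router H
  130.248.0.0/13 (130.248.0.0 - 130.255.255.255) -> Router M
More-specific entries that do NOT match:
  130.255.61.152/29 (130.255.61.152 - 130.255.61.159) does not contain 130.255.61.150
  130.191.61.128/26 (130.191.61.128 - 130.191.61.191) does not contain 130.255.61.150
  130.255.61.192/26 (130.255.61.192 - 130.255.61.255) does not contain 130.255.61.150
  130.255.60.0/24 (130.255.60.0 - 130.255.60.255) does not contain 130.255.61.150
  130.255.56.0/22 (130.255.56.0 - 130.255.59.255) does not contain 130.255.61.150
  130.248.0.0/14 (130.248.0.0 - 130.251.255.255) does not contain 130.255.61.150
Longest matching prefix is /13 -> next hop Router M.

Router M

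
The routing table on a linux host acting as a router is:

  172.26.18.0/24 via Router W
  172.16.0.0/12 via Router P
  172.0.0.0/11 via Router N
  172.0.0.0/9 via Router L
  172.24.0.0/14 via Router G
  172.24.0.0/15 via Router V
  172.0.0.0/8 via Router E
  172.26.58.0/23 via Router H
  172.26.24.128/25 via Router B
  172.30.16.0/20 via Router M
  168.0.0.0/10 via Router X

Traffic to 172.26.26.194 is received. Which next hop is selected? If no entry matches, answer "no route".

Router G

Routes whose prefix contains 172.26.26.194:
  172.0.0.0/8 (172.0.0.0 - 172.255.255.255) -> Router E
  172.0.0.0/9 (172.0.0.0 - 172.127.255.255) -> Router L
  172.0.0.0/11 (172.0.0.0 - 172.31.255.255) -> Router N
  172.16.0.0/12 (172.16.0.0 - 172.31.255.255) -> Router P
  172.24.0.0/14 (172.24.0.0 - 172.27.255.255) -> Router G
More-specific entries that do NOT match:
  172.26.24.128/25 (172.26.24.128 - 172.26.24.255) does not contain 172.26.26.194
  172.26.18.0/24 (172.26.18.0 - 172.26.18.255) does not contain 172.26.26.194
  172.26.58.0/23 (172.26.58.0 - 172.26.59.255) does not contain 172.26.26.194
  172.30.16.0/20 (172.30.16.0 - 172.30.31.255) does not contain 172.26.26.194
  172.24.0.0/15 (172.24.0.0 - 172.25.255.255) does not contain 172.26.26.194
Longest matching prefix is /14 -> next hop Router G.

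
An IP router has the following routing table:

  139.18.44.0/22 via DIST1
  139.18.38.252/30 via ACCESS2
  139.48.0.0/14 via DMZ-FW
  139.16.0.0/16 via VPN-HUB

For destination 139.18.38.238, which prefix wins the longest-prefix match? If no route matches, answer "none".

139.18.38.238 is outside every listed prefix and there is no default route.

none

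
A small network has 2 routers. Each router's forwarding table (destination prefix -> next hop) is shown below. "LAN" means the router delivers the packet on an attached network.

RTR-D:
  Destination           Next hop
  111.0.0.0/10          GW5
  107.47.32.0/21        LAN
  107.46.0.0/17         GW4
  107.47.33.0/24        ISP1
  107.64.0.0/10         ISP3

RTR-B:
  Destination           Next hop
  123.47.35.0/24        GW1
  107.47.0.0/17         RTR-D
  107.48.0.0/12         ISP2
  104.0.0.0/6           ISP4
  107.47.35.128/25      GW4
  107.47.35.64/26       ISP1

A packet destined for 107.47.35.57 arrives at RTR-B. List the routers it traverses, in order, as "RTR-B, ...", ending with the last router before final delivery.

At RTR-B: longest match for 107.47.35.57 is 107.47.0.0/17 -> RTR-D
At RTR-D: longest match for 107.47.35.57 is 107.47.32.0/21 -> LAN

RTR-B, RTR-D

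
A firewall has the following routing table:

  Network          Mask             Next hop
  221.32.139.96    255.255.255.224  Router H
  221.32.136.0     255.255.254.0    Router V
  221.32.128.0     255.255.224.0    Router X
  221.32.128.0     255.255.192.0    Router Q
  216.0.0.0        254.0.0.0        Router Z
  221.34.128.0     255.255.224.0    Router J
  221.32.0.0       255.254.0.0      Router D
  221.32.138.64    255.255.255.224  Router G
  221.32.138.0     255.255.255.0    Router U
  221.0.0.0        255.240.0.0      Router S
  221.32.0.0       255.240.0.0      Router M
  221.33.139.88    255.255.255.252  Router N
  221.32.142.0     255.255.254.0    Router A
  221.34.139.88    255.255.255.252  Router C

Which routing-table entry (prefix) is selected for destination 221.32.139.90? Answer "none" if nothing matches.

Entries matching 221.32.139.90:
  221.32.0.0/12 (221.32.0.0 - 221.47.255.255)
  221.32.0.0/15 (221.32.0.0 - 221.33.255.255)
  221.32.128.0/18 (221.32.128.0 - 221.32.191.255)
  221.32.128.0/19 (221.32.128.0 - 221.32.159.255)
Most specific is 221.32.128.0/19.

221.32.128.0/19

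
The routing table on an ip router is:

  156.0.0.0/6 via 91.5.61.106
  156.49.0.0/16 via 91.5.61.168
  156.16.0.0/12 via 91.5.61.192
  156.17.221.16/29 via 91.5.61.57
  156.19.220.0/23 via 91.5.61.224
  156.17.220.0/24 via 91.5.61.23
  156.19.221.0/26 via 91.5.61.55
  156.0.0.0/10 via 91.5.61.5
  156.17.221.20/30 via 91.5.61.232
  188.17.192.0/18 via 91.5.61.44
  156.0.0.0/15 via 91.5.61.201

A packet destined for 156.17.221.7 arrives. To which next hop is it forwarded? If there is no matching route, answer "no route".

Routes whose prefix contains 156.17.221.7:
  156.0.0.0/6 (156.0.0.0 - 159.255.255.255) -> 91.5.61.106
  156.0.0.0/10 (156.0.0.0 - 156.63.255.255) -> 91.5.61.5
  156.16.0.0/12 (156.16.0.0 - 156.31.255.255) -> 91.5.61.192
More-specific entries that do NOT match:
  156.17.221.20/30 (156.17.221.20 - 156.17.221.23) does not contain 156.17.221.7
  156.17.221.16/29 (156.17.221.16 - 156.17.221.23) does not contain 156.17.221.7
  156.19.221.0/26 (156.19.221.0 - 156.19.221.63) does not contain 156.17.221.7
  156.17.220.0/24 (156.17.220.0 - 156.17.220.255) does not contain 156.17.221.7
  156.19.220.0/23 (156.19.220.0 - 156.19.221.255) does not contain 156.17.221.7
  188.17.192.0/18 (188.17.192.0 - 188.17.255.255) does not contain 156.17.221.7
  156.49.0.0/16 (156.49.0.0 - 156.49.255.255) does not contain 156.17.221.7
  156.0.0.0/15 (156.0.0.0 - 156.1.255.255) does not contain 156.17.221.7
Longest matching prefix is /12 -> next hop 91.5.61.192.

91.5.61.192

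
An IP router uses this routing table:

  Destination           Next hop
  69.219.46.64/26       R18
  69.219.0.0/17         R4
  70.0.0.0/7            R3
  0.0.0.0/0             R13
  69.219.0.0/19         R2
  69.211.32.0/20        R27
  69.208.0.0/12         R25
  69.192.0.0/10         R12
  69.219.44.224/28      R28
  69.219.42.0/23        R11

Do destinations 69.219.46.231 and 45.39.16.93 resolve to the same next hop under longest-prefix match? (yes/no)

69.219.46.231: longest match 69.219.0.0/17 -> R4
45.39.16.93: longest match 0.0.0.0/0 -> R13

no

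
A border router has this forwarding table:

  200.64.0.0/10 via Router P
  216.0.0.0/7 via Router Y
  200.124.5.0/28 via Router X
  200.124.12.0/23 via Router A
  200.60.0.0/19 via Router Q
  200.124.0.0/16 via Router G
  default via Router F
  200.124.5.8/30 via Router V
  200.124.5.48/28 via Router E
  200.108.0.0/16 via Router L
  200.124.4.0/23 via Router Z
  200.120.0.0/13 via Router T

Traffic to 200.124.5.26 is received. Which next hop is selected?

Routes whose prefix contains 200.124.5.26:
  0.0.0.0/0 (default, matches everything) -> Router F
  200.64.0.0/10 (200.64.0.0 - 200.127.255.255) -> Router P
  200.120.0.0/13 (200.120.0.0 - 200.127.255.255) -> Router T
  200.124.0.0/16 (200.124.0.0 - 200.124.255.255) -> Router G
  200.124.4.0/23 (200.124.4.0 - 200.124.5.255) -> Router Z
More-specific entries that do NOT match:
  200.124.5.8/30 (200.124.5.8 - 200.124.5.11) does not contain 200.124.5.26
  200.124.5.0/28 (200.124.5.0 - 200.124.5.15) does not contain 200.124.5.26
  200.124.5.48/28 (200.124.5.48 - 200.124.5.63) does not contain 200.124.5.26
Longest matching prefix is /23 -> next hop Router Z.

Router Z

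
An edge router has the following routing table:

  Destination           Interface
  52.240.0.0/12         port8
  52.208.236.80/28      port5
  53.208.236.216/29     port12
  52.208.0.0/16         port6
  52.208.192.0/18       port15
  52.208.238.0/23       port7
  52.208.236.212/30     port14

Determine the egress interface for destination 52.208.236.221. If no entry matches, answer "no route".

Routes whose prefix contains 52.208.236.221:
  52.208.0.0/16 (52.208.0.0 - 52.208.255.255) -> port6
  52.208.192.0/18 (52.208.192.0 - 52.208.255.255) -> port15
More-specific entries that do NOT match:
  52.208.236.212/30 (52.208.236.212 - 52.208.236.215) does not contain 52.208.236.221
  53.208.236.216/29 (53.208.236.216 - 53.208.236.223) does not contain 52.208.236.221
  52.208.236.80/28 (52.208.236.80 - 52.208.236.95) does not contain 52.208.236.221
  52.208.238.0/23 (52.208.238.0 - 52.208.239.255) does not contain 52.208.236.221
Longest matching prefix is /18 -> interface port15.

port15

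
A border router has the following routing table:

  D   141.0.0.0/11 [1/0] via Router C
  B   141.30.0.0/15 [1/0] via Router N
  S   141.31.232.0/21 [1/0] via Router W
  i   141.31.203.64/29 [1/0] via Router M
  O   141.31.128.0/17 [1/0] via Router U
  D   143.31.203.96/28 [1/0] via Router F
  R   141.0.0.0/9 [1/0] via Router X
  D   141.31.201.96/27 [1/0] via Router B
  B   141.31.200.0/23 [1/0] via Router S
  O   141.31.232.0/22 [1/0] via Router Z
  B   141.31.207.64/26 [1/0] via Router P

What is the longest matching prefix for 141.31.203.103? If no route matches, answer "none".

Entries matching 141.31.203.103:
  141.0.0.0/9 (141.0.0.0 - 141.127.255.255)
  141.0.0.0/11 (141.0.0.0 - 141.31.255.255)
  141.30.0.0/15 (141.30.0.0 - 141.31.255.255)
  141.31.128.0/17 (141.31.128.0 - 141.31.255.255)
Most specific is 141.31.128.0/17.

141.31.128.0/17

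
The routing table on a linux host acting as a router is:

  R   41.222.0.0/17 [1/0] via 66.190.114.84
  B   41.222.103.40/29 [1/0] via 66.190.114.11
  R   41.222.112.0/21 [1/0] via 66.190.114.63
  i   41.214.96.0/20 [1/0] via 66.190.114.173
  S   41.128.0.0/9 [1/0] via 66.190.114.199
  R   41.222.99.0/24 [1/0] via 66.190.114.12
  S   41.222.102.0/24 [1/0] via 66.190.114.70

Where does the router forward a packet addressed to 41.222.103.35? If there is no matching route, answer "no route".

66.190.114.84

Routes whose prefix contains 41.222.103.35:
  41.128.0.0/9 (41.128.0.0 - 41.255.255.255) -> 66.190.114.199
  41.222.0.0/17 (41.222.0.0 - 41.222.127.255) -> 66.190.114.84
More-specific entries that do NOT match:
  41.222.103.40/29 (41.222.103.40 - 41.222.103.47) does not contain 41.222.103.35
  41.222.99.0/24 (41.222.99.0 - 41.222.99.255) does not contain 41.222.103.35
  41.222.102.0/24 (41.222.102.0 - 41.222.102.255) does not contain 41.222.103.35
  41.222.112.0/21 (41.222.112.0 - 41.222.119.255) does not contain 41.222.103.35
  41.214.96.0/20 (41.214.96.0 - 41.214.111.255) does not contain 41.222.103.35
Longest matching prefix is /17 -> next hop 66.190.114.84.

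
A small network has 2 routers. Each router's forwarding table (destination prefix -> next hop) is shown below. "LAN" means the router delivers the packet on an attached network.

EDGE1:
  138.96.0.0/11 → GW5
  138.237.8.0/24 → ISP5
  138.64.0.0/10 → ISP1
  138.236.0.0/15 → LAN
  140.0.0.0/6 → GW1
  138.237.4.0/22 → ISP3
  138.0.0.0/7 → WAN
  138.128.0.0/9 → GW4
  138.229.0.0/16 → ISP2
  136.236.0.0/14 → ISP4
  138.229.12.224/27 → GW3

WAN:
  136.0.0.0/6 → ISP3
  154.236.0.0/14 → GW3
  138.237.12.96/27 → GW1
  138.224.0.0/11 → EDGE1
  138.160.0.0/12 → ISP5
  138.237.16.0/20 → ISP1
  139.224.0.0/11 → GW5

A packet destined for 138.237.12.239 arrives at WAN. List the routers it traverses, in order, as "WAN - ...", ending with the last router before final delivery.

WAN - EDGE1

At WAN: longest match for 138.237.12.239 is 138.224.0.0/11 -> EDGE1
At EDGE1: longest match for 138.237.12.239 is 138.236.0.0/15 -> LAN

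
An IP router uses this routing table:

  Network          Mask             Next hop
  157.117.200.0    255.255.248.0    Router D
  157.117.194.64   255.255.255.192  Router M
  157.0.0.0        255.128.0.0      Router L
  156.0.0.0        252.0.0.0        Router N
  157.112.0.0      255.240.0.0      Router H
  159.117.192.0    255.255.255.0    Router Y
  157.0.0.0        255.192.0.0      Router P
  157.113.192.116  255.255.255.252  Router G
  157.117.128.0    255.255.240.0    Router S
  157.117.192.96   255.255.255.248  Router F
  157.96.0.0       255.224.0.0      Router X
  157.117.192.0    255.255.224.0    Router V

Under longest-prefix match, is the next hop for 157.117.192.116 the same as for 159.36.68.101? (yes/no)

157.117.192.116: longest match 157.117.192.0/19 -> Router V
159.36.68.101: longest match 156.0.0.0/6 -> Router N

no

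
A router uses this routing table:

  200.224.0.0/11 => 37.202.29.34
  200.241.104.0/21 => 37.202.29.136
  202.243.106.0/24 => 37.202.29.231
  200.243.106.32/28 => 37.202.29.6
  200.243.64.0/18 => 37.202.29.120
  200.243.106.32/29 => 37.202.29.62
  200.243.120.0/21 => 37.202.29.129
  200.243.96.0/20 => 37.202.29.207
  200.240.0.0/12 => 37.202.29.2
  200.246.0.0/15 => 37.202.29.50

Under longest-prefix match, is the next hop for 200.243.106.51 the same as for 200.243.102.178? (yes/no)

200.243.106.51: longest match 200.243.96.0/20 -> 37.202.29.207
200.243.102.178: longest match 200.243.96.0/20 -> 37.202.29.207

yes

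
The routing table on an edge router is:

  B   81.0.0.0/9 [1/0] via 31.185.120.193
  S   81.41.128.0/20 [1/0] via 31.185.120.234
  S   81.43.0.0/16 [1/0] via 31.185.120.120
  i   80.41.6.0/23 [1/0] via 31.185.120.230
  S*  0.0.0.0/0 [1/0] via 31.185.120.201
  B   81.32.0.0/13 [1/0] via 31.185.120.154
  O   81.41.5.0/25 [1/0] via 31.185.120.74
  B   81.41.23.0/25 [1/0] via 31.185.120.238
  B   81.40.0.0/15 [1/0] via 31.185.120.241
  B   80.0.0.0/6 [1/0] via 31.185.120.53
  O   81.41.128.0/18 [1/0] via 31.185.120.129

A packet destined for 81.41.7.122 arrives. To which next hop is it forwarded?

Routes whose prefix contains 81.41.7.122:
  0.0.0.0/0 (default, matches everything) -> 31.185.120.201
  80.0.0.0/6 (80.0.0.0 - 83.255.255.255) -> 31.185.120.53
  81.0.0.0/9 (81.0.0.0 - 81.127.255.255) -> 31.185.120.193
  81.40.0.0/15 (81.40.0.0 - 81.41.255.255) -> 31.185.120.241
More-specific entries that do NOT match:
  81.41.5.0/25 (81.41.5.0 - 81.41.5.127) does not contain 81.41.7.122
  81.41.23.0/25 (81.41.23.0 - 81.41.23.127) does not contain 81.41.7.122
  80.41.6.0/23 (80.41.6.0 - 80.41.7.255) does not contain 81.41.7.122
  81.41.128.0/20 (81.41.128.0 - 81.41.143.255) does not contain 81.41.7.122
  81.41.128.0/18 (81.41.128.0 - 81.41.191.255) does not contain 81.41.7.122
  81.43.0.0/16 (81.43.0.0 - 81.43.255.255) does not contain 81.41.7.122
Longest matching prefix is /15 -> next hop 31.185.120.241.

31.185.120.241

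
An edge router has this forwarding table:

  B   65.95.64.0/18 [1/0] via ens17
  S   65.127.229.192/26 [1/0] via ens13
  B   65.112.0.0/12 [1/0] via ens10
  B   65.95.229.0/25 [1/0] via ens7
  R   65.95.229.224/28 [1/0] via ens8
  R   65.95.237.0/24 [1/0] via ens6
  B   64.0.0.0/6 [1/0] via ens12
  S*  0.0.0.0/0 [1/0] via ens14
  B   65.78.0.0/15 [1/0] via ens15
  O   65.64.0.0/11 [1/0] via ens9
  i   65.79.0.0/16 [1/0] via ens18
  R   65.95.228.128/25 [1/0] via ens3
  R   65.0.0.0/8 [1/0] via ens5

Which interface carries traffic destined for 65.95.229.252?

Routes whose prefix contains 65.95.229.252:
  0.0.0.0/0 (default, matches everything) -> ens14
  64.0.0.0/6 (64.0.0.0 - 67.255.255.255) -> ens12
  65.0.0.0/8 (65.0.0.0 - 65.255.255.255) -> ens5
  65.64.0.0/11 (65.64.0.0 - 65.95.255.255) -> ens9
More-specific entries that do NOT match:
  65.95.229.224/28 (65.95.229.224 - 65.95.229.239) does not contain 65.95.229.252
  65.127.229.192/26 (65.127.229.192 - 65.127.229.255) does not contain 65.95.229.252
  65.95.229.0/25 (65.95.229.0 - 65.95.229.127) does not contain 65.95.229.252
  65.95.228.128/25 (65.95.228.128 - 65.95.228.255) does not contain 65.95.229.252
  65.95.237.0/24 (65.95.237.0 - 65.95.237.255) does not contain 65.95.229.252
  65.95.64.0/18 (65.95.64.0 - 65.95.127.255) does not contain 65.95.229.252
  65.79.0.0/16 (65.79.0.0 - 65.79.255.255) does not contain 65.95.229.252
  65.78.0.0/15 (65.78.0.0 - 65.79.255.255) does not contain 65.95.229.252
  65.112.0.0/12 (65.112.0.0 - 65.127.255.255) does not contain 65.95.229.252
Longest matching prefix is /11 -> interface ens9.

ens9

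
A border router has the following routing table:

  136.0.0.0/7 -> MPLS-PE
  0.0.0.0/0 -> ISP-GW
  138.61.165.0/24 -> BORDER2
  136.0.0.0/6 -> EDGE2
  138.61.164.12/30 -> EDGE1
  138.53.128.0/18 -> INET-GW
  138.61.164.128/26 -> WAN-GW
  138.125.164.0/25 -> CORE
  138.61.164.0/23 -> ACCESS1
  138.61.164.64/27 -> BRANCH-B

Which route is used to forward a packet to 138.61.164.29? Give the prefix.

138.61.164.0/23

Entries matching 138.61.164.29:
  0.0.0.0/0 (default, matches everything)
  136.0.0.0/6 (136.0.0.0 - 139.255.255.255)
  138.61.164.0/23 (138.61.164.0 - 138.61.165.255)
Most specific is 138.61.164.0/23.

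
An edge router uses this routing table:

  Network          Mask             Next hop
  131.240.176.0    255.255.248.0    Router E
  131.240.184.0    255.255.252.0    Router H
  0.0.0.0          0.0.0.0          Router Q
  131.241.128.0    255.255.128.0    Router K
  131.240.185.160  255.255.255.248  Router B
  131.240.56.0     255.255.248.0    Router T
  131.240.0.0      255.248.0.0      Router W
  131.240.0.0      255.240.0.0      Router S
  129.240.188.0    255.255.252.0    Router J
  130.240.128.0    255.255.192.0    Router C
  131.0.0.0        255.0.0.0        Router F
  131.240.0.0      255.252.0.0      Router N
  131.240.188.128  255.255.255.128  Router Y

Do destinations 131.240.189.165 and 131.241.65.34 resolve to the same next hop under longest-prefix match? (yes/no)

yes

131.240.189.165: longest match 131.240.0.0/14 -> Router N
131.241.65.34: longest match 131.240.0.0/14 -> Router N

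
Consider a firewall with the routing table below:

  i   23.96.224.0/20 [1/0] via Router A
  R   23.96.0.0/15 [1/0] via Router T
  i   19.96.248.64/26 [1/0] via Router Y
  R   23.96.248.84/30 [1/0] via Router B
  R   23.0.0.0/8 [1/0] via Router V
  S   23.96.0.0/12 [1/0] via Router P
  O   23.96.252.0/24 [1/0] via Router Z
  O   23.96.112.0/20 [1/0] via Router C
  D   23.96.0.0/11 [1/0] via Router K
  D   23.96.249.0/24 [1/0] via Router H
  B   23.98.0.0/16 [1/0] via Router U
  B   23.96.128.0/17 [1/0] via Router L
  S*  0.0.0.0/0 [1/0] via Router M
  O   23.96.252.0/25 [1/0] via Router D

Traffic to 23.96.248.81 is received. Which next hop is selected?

Router L

Routes whose prefix contains 23.96.248.81:
  0.0.0.0/0 (default, matches everything) -> Router M
  23.0.0.0/8 (23.0.0.0 - 23.255.255.255) -> Router V
  23.96.0.0/11 (23.96.0.0 - 23.127.255.255) -> Router K
  23.96.0.0/12 (23.96.0.0 - 23.111.255.255) -> Router P
  23.96.0.0/15 (23.96.0.0 - 23.97.255.255) -> Router T
  23.96.128.0/17 (23.96.128.0 - 23.96.255.255) -> Router L
More-specific entries that do NOT match:
  23.96.248.84/30 (23.96.248.84 - 23.96.248.87) does not contain 23.96.248.81
  19.96.248.64/26 (19.96.248.64 - 19.96.248.127) does not contain 23.96.248.81
  23.96.252.0/25 (23.96.252.0 - 23.96.252.127) does not contain 23.96.248.81
  23.96.252.0/24 (23.96.252.0 - 23.96.252.255) does not contain 23.96.248.81
  23.96.249.0/24 (23.96.249.0 - 23.96.249.255) does not contain 23.96.248.81
  23.96.224.0/20 (23.96.224.0 - 23.96.239.255) does not contain 23.96.248.81
  23.96.112.0/20 (23.96.112.0 - 23.96.127.255) does not contain 23.96.248.81
Longest matching prefix is /17 -> next hop Router L.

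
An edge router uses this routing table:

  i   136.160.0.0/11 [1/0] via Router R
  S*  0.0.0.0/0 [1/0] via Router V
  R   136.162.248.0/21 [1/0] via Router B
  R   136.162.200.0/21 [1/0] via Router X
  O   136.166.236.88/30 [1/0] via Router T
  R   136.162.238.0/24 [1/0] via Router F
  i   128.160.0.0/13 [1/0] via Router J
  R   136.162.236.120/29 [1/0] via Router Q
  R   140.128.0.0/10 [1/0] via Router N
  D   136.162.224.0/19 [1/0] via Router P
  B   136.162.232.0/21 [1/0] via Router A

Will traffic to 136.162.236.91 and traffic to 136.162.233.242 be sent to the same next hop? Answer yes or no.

136.162.236.91: longest match 136.162.232.0/21 -> Router A
136.162.233.242: longest match 136.162.232.0/21 -> Router A

yes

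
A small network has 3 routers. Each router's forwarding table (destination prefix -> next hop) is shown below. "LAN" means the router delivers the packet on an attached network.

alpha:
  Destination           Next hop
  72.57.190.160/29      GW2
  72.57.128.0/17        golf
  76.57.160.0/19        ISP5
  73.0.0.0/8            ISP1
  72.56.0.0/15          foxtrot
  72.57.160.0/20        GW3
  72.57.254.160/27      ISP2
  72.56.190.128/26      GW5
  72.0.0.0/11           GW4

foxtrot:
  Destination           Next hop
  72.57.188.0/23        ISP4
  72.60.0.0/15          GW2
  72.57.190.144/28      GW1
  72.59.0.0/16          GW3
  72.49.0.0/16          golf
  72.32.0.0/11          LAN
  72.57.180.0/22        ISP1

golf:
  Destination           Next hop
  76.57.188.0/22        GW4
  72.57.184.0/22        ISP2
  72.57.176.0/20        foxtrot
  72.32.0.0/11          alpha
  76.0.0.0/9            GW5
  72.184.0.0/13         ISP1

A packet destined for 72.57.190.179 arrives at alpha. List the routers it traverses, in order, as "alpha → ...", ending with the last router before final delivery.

alpha → golf → foxtrot

At alpha: longest match for 72.57.190.179 is 72.57.128.0/17 -> golf
At golf: longest match for 72.57.190.179 is 72.57.176.0/20 -> foxtrot
At foxtrot: longest match for 72.57.190.179 is 72.32.0.0/11 -> LAN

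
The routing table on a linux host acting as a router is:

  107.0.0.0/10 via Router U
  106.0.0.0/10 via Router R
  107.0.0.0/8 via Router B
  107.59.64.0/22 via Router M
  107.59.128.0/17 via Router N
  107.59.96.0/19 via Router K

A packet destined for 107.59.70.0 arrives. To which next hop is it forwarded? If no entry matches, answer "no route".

Router U

Routes whose prefix contains 107.59.70.0:
  107.0.0.0/8 (107.0.0.0 - 107.255.255.255) -> Router B
  107.0.0.0/10 (107.0.0.0 - 107.63.255.255) -> Router U
More-specific entries that do NOT match:
  107.59.64.0/22 (107.59.64.0 - 107.59.67.255) does not contain 107.59.70.0
  107.59.96.0/19 (107.59.96.0 - 107.59.127.255) does not contain 107.59.70.0
  107.59.128.0/17 (107.59.128.0 - 107.59.255.255) does not contain 107.59.70.0
Longest matching prefix is /10 -> next hop Router U.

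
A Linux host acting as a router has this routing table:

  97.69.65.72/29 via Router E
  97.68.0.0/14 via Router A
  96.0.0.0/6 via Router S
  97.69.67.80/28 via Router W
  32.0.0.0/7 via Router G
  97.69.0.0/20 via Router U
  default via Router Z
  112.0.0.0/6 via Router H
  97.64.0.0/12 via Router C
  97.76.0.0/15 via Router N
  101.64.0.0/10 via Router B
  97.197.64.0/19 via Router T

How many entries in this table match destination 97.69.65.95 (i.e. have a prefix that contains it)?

Prefixes containing 97.69.65.95:
  0.0.0.0/0 (default, matches everything)
  96.0.0.0/6 (96.0.0.0 - 99.255.255.255)
  97.64.0.0/12 (97.64.0.0 - 97.79.255.255)
  97.68.0.0/14 (97.68.0.0 - 97.71.255.255)
Total matching entries: 4.

4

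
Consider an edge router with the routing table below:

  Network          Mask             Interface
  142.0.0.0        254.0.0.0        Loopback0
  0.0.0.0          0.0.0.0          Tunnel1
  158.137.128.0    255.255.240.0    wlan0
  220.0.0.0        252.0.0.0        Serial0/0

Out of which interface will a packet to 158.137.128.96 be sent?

Routes whose prefix contains 158.137.128.96:
  0.0.0.0/0 (default, matches everything) -> Tunnel1
  158.137.128.0/20 (158.137.128.0 - 158.137.143.255) -> wlan0
Longest matching prefix is /20 -> interface wlan0.

wlan0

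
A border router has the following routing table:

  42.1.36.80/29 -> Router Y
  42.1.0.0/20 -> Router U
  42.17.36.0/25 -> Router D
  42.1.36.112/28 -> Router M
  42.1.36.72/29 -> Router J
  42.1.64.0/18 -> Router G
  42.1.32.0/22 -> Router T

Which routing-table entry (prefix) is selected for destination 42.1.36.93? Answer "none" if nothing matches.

none

42.1.36.93 is outside every listed prefix and there is no default route.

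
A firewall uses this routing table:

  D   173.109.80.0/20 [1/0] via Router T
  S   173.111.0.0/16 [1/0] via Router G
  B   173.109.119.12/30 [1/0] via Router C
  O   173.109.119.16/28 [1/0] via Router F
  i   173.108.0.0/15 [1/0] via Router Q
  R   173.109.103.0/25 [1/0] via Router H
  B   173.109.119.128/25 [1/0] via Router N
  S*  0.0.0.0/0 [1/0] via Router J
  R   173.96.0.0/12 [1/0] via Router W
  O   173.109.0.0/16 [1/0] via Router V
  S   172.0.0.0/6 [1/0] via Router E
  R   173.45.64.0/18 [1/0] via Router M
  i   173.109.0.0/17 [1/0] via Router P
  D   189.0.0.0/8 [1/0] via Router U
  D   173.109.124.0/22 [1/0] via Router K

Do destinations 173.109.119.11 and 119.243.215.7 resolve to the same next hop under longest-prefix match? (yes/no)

no

173.109.119.11: longest match 173.109.0.0/17 -> Router P
119.243.215.7: longest match 0.0.0.0/0 -> Router J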